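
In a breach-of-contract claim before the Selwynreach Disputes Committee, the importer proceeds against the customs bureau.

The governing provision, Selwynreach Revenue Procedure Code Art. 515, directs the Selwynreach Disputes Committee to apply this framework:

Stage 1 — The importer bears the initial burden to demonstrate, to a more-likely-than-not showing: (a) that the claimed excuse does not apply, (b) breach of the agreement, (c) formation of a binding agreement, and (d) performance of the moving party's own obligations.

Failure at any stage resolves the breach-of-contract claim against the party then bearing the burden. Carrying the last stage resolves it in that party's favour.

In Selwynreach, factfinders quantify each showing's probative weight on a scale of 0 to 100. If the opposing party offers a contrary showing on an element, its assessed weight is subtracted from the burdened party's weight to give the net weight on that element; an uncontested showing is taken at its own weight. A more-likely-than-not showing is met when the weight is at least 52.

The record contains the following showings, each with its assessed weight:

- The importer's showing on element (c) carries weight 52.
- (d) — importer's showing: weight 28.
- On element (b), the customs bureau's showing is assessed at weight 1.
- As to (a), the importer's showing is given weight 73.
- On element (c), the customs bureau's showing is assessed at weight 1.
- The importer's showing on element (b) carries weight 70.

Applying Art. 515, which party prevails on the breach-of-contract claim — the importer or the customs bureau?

customs bureau

At Stage 1 the importer must meet a more-likely-than-not showing (weight is at least 52): on (a) the weight is 73, ≥ 52, so (a) meets the standard; on (b) the weight is 70 less the opposing 1 gives net 69, ≥ 52, so (b) meets the standard; on (c) the weight is 52 less the opposing 1 gives net 51, which does not reach 52, so (c) does not meet the standard; on (d) the weight is 28, < 52, so (d) does not meet the standard.
  Not every element is met, so the importer fails to carry Stage 1.
The customs bureau prevails.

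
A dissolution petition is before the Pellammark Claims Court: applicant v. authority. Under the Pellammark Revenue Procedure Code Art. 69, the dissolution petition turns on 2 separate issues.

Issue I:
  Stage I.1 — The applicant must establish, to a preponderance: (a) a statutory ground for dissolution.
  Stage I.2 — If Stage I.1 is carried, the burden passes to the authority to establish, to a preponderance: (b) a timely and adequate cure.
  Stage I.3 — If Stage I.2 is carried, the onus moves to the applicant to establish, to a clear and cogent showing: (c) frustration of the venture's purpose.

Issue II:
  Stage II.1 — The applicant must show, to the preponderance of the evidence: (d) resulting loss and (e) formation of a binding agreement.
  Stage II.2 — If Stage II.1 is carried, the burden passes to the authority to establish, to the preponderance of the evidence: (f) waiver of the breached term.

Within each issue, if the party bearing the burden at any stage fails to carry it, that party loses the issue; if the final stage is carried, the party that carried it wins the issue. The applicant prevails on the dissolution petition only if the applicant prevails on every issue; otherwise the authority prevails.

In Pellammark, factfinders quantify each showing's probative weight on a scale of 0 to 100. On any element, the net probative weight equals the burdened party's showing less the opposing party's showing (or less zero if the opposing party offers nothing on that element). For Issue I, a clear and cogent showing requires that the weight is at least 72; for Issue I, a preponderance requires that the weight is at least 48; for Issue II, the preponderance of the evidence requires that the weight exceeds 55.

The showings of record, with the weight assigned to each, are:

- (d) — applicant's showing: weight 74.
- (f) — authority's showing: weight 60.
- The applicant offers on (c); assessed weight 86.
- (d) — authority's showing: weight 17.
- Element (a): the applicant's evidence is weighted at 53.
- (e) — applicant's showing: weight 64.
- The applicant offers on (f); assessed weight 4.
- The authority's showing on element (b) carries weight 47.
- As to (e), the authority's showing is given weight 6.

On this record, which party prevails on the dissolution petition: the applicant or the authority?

authority

— Issue I —
Stage I.1 (applicant, a preponderance, weight is at least 48): (a) 53 ≥ 48 — meets.
  Stage I.1 carried; the burden shifts to the authority.
Stage I.2 (authority, a preponderance, weight is at least 48): (b) 47 < 48 — fails.
  Stage I.2 not carried; the authority fails its burden.
The analysis ends at Stage I.2; the applicant prevails on this issue.
— Issue II —
At Stage II.1 the applicant must meet the preponderance of the evidence (weight exceeds 55): on (d) the weight is 74 less the opposing 17 gives net 57, which does exceed 55, so (d) meets the standard; on (e) the weight is 64 less the opposing 6 gives net 58, > 55, so (e) meets the standard.
  All elements met. The burden passes to the authority.
At Stage II.2 the authority must meet the preponderance of the evidence (weight exceeds 55): on (f) the weight is 60 less the opposing 4 gives net 56, which does exceed 55, so (f) meets the standard.
  Stage II.2 carried; the final stage is satisfied.
All stages carried — the authority prevails on this issue.
Per-issue: Issue I → applicant; Issue II → authority. The applicant must prevail on every issue; overall, the authority prevails.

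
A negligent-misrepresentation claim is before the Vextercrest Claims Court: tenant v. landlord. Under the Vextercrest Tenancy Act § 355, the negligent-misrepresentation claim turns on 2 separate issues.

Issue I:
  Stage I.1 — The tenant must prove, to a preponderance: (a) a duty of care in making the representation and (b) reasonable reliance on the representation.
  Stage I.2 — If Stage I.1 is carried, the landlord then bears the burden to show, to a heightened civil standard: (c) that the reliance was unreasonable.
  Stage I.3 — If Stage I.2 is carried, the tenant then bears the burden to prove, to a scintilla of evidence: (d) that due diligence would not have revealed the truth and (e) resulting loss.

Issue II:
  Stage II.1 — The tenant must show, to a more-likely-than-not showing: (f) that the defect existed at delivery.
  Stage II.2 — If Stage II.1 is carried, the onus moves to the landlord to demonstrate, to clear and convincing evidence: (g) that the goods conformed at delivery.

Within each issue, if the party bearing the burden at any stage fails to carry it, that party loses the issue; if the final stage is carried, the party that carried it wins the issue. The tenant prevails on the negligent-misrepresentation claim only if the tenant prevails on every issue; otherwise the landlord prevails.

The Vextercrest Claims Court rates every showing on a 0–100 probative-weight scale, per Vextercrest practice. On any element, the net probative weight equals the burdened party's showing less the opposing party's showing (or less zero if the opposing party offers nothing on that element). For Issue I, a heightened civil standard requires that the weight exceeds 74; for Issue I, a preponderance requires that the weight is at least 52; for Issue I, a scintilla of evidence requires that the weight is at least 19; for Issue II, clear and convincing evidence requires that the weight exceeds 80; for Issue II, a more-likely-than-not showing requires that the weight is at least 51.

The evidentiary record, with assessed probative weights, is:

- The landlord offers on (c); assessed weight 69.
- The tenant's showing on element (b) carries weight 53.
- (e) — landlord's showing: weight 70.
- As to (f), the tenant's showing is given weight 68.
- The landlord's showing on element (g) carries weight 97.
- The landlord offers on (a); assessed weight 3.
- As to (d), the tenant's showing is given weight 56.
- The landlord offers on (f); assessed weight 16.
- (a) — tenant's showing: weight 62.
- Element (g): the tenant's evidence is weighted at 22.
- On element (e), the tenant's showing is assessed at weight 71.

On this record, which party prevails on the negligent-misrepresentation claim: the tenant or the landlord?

— Issue I —
Stage I.1 (tenant, a preponderance, weight is at least 52): (a) net 62−3=59 ≥ 52 — meets; (b) 53 ≥ 52 — meets.
  Stage I.1 carried; the burden shifts to the landlord.
Stage I.2 (landlord, a heightened civil standard, weight exceeds 74): (c) 69 ≤ 74 — fails.
  Not every element is met, so the landlord fails to carry Stage I.2.
The analysis ends at Stage I.2; the tenant prevails on this issue.
— Issue II —
Stage II.1 — burden on tenant; standard: a more-likely-than-not showing (weight is at least 51).
    (f): 68 − 16 = 52 ≥ 51 [met]
  The tenant carries Stage II.1; the landlord now bears the burden.
Stage II.2 — burden on landlord; standard: clear and convincing evidence (weight exceeds 80).
    (g): 97 − 22 = 75 ≤ 80 [not met]
  Stage II.2 not carried; the landlord fails its burden.
The analysis ends at Stage II.2; the tenant prevails on this issue.
Per-issue: Issue I → tenant; Issue II → tenant. The tenant must prevail on every issue; overall, the tenant prevails.

tenant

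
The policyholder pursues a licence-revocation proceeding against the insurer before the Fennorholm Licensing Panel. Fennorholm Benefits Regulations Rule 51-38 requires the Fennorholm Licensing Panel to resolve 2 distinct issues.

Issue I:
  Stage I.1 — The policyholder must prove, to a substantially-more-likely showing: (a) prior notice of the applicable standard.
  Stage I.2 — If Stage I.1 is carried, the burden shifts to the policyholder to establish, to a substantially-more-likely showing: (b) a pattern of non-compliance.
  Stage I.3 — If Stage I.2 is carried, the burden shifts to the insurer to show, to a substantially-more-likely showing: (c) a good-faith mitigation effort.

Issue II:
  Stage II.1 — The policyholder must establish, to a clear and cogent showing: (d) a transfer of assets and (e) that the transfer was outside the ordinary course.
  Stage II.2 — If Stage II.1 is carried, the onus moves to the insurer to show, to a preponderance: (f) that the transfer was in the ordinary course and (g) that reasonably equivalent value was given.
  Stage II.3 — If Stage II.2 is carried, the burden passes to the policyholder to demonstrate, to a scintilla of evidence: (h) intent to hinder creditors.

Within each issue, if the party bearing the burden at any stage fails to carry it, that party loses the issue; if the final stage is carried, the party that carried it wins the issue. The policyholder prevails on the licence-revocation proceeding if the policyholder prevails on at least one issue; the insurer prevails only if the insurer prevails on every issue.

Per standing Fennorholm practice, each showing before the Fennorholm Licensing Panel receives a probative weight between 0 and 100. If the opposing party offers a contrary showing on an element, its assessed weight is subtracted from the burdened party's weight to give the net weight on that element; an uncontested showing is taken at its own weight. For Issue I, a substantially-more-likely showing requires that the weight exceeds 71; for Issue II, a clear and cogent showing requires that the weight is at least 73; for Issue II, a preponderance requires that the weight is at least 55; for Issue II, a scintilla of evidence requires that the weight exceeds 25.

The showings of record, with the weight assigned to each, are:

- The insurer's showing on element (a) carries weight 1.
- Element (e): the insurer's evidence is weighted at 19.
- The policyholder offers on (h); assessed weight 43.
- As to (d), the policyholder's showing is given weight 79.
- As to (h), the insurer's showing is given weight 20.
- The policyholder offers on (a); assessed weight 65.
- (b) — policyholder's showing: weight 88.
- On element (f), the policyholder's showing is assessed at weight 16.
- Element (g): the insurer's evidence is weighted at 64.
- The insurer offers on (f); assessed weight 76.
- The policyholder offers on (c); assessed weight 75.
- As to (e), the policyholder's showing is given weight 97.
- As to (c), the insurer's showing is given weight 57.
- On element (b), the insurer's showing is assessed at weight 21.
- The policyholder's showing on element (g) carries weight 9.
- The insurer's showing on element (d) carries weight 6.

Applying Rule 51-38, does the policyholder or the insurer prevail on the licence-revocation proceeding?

— Issue I —
Stage I.1 — burden on policyholder; standard: a substantially-more-likely showing (weight exceeds 71).
    (a): 65 − 1 = 64 ≤ 71 [not met]
  Stage I.1 not carried; the policyholder fails its burden.
So the insurer prevails on this issue.
— Issue II —
Stage II.1 (policyholder, a clear and cogent showing, weight is at least 73): (d) net 79−6=73 ≥ 73 — meets; (e) net 97−19=78 ≥ 73 — meets.
  Stage II.1 is satisfied; the onus moves to the insurer.
Stage II.2 (insurer, a preponderance, weight is at least 55): (f) net 76−16=60 ≥ 55 — meets; (g) net 64−9=55 ≥ 55 — meets.
  The insurer carries Stage II.2; the policyholder now bears the burden.
Stage II.3 (policyholder, a scintilla of evidence, weight exceeds 25): (h) net 43−20=23 ≤ 25 — fails.
  Stage II.3 not carried; the policyholder fails its burden.
So the insurer prevails on this issue.
Per-issue: Issue I → insurer; Issue II → insurer. The policyholder must prevail on at least one issue; overall, the insurer prevails.

insurer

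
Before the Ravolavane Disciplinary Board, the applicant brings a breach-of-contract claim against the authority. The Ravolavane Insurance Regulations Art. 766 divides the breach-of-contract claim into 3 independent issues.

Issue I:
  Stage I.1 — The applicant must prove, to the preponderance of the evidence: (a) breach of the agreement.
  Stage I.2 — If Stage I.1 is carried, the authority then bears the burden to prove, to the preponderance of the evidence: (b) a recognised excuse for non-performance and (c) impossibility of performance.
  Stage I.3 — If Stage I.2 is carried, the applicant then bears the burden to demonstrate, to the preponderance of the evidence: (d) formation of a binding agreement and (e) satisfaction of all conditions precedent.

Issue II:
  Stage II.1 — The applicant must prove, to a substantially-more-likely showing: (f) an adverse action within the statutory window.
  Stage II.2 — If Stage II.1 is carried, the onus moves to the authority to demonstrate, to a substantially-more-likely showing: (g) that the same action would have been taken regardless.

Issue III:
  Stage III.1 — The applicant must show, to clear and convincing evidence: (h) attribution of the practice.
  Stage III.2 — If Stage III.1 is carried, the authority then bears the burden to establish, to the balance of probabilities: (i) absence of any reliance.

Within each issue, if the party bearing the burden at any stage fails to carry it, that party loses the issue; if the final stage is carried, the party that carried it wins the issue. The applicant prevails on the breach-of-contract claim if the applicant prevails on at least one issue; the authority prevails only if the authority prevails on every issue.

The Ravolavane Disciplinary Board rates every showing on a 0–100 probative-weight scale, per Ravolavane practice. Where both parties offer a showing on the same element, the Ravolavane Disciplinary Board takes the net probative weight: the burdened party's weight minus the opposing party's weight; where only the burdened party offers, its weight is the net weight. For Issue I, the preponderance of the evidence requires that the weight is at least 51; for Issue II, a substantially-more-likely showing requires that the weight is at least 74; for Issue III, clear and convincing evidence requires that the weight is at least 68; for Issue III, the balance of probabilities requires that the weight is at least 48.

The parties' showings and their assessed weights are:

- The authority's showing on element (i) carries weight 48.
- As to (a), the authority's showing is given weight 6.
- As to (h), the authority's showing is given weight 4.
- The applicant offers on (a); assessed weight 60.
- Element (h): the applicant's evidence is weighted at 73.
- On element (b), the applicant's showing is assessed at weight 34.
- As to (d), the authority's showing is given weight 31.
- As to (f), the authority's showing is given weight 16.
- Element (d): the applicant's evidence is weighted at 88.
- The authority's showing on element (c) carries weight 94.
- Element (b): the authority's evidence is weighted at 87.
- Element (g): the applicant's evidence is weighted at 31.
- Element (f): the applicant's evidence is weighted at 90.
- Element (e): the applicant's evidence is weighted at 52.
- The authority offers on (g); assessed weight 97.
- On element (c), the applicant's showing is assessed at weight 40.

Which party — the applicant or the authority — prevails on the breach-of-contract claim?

applicant

— Issue I —
At Stage I.1 the applicant must meet the preponderance of the evidence (weight is at least 51): on (a) the weight is 60 less the opposing 6 gives net 54, which does reach 51, so (a) meets the standard.
  All elements met. The burden passes to the authority.
At Stage I.2 the authority must meet the preponderance of the evidence (weight is at least 51): on (b) the weight is 87 less the opposing 34 gives net 53, which does reach 51, so (b) meets the standard; on (c) the weight is 94 less the opposing 40 gives net 54, ≥ 51, so (c) meets the standard.
  Stage I.2 carried; the burden shifts to the applicant.
At Stage I.3 the applicant must meet the preponderance of the evidence (weight is at least 51): on (d) the weight is 88 less the opposing 31 gives net 57, ≥ 51, so (d) meets the standard; on (e) the weight is 52, ≥ 51, so (e) meets the standard.
  The applicant carries the last stage.
With every stage satisfied, the applicant prevails on this issue.
— Issue II —
At Stage II.1 the applicant must meet a substantially-more-likely showing (weight is at least 74): on (f) the weight is 90 less the opposing 16 gives net 74, ≥ 74, so (f) meets the standard.
  All elements met. The burden passes to the authority.
At Stage II.2 the authority must meet a substantially-more-likely showing (weight is at least 74): on (g) the weight is 97 less the opposing 31 gives net 66, which does not reach 74, so (g) does not meet the standard.
  Not every element is met, so the authority fails to carry Stage II.2.
The applicant prevails on this issue.
— Issue III —
At Stage III.1 the applicant must meet clear and convincing evidence (weight is at least 68): on (h) the weight is 73 less the opposing 4 gives net 69, ≥ 68, so (h) meets the standard.
  Stage III.1 carried; the burden shifts to the authority.
At Stage III.2 the authority must meet the balance of probabilities (weight is at least 48): on (i) the weight is 48, ≥ 48, so (i) meets the standard.
  Stage III.2 carried; the final stage is satisfied.
All stages carried — the authority prevails on this issue.
Per-issue: Issue I → applicant; Issue II → applicant; Issue III → authority. The applicant must prevail on at least one issue; overall, the applicant prevails.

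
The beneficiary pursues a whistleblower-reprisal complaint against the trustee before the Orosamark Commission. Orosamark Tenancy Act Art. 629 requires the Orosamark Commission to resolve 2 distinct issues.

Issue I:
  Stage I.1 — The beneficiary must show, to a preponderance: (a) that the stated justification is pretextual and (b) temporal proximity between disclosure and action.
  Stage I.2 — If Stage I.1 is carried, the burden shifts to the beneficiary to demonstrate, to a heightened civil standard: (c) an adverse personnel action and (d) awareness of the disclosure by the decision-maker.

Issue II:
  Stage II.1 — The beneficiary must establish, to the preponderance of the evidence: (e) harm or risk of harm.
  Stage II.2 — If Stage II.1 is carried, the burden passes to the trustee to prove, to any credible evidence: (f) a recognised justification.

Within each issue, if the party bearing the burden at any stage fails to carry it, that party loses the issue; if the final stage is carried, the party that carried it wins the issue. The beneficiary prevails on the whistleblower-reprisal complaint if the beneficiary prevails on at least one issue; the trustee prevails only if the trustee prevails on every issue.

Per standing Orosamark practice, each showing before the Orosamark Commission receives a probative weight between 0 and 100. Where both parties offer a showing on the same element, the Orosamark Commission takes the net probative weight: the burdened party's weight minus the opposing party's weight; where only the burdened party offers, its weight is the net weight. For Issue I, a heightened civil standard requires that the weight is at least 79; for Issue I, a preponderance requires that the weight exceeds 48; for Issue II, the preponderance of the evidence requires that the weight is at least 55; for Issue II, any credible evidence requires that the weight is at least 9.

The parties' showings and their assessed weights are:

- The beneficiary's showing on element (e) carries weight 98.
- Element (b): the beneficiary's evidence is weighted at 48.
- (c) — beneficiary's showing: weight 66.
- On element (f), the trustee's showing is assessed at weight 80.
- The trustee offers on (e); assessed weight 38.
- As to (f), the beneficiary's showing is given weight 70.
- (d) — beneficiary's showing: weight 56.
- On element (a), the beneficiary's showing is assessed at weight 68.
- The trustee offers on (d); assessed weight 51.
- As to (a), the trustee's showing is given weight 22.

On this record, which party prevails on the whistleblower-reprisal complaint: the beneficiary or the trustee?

trustee

— Issue I —
At Stage I.1 the beneficiary must meet a preponderance (weight exceeds 48): on (a) the weight is 68 less the opposing 22 gives net 46, ≤ 48, so (a) does not meet the standard; on (b) the weight is 48, ≤ 48, so (b) does not meet the standard.
  The beneficiary does not carry Stage I.1.
The trustee prevails on this issue.
— Issue II —
Stage II.1 (beneficiary, the preponderance of the evidence, weight is at least 55): (e) net 98−38=60 ≥ 55 — meets.
  All elements met. The burden passes to the trustee.
Stage II.2 (trustee, any credible evidence, weight is at least 9): (f) net 80−70=10 ≥ 9 — meets.
  Stage II.2 carried; the final stage is satisfied.
Every stage carried; the trustee prevails on this issue.
Per-issue: Issue I → trustee; Issue II → trustee. The beneficiary must prevail on at least one issue; overall, the trustee prevails.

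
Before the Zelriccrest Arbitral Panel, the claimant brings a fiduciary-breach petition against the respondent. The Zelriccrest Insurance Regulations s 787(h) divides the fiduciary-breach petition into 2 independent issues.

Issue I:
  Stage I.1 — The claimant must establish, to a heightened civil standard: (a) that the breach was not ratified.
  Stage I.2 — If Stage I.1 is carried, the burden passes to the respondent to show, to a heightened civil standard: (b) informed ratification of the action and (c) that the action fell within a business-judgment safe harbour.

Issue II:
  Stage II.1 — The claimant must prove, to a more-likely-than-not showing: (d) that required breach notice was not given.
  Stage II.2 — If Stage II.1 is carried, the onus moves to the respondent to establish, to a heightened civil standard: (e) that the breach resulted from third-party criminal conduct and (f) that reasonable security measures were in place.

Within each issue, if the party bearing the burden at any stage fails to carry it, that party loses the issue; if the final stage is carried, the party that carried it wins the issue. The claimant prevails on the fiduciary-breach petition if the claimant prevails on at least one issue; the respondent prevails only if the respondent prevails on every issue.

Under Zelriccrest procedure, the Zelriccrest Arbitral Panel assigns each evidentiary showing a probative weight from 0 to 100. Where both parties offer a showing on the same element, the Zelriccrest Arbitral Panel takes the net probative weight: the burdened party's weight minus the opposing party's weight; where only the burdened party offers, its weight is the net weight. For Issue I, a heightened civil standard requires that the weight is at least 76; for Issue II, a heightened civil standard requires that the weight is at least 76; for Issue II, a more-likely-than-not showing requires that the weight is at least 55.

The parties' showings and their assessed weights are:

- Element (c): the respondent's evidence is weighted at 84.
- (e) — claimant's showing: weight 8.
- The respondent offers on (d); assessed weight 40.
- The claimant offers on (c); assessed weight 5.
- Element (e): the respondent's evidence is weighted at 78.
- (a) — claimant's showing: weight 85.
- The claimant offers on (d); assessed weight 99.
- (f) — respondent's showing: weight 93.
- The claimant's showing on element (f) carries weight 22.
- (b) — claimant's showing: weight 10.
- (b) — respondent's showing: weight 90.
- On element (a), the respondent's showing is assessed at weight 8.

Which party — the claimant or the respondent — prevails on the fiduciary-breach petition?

claimant

— Issue I —
Stage I.1 — burden on claimant; standard: a heightened civil standard (weight is at least 76).
    (a): 85 − 8 = 77 ≥ 76 [met]
  Stage I.1 is satisfied; the onus moves to the respondent.
Stage I.2 — burden on respondent; standard: a heightened civil standard (weight is at least 76).
    (b): 90 − 10 = 80 ≥ 76 [met]
    (c): 84 − 5 = 79 ≥ 76 [met]
  All elements met at the final stage.
With every stage satisfied, the respondent prevails on this issue.
— Issue II —
Stage II.1 (claimant, a more-likely-than-not showing, weight is at least 55): (d) net 99−40=59 ≥ 55 — meets.
  Stage II.1 carried; the burden shifts to the respondent.
Stage II.2 (respondent, a heightened civil standard, weight is at least 76): (e) net 78−8=70 < 76 — fails; (f) net 93−22=71 < 76 — fails.
  The respondent does not carry Stage II.2.
The analysis ends at Stage II.2; the claimant prevails on this issue.
Per-issue: Issue I → respondent; Issue II → claimant. The claimant must prevail on at least one issue; overall, the claimant prevails.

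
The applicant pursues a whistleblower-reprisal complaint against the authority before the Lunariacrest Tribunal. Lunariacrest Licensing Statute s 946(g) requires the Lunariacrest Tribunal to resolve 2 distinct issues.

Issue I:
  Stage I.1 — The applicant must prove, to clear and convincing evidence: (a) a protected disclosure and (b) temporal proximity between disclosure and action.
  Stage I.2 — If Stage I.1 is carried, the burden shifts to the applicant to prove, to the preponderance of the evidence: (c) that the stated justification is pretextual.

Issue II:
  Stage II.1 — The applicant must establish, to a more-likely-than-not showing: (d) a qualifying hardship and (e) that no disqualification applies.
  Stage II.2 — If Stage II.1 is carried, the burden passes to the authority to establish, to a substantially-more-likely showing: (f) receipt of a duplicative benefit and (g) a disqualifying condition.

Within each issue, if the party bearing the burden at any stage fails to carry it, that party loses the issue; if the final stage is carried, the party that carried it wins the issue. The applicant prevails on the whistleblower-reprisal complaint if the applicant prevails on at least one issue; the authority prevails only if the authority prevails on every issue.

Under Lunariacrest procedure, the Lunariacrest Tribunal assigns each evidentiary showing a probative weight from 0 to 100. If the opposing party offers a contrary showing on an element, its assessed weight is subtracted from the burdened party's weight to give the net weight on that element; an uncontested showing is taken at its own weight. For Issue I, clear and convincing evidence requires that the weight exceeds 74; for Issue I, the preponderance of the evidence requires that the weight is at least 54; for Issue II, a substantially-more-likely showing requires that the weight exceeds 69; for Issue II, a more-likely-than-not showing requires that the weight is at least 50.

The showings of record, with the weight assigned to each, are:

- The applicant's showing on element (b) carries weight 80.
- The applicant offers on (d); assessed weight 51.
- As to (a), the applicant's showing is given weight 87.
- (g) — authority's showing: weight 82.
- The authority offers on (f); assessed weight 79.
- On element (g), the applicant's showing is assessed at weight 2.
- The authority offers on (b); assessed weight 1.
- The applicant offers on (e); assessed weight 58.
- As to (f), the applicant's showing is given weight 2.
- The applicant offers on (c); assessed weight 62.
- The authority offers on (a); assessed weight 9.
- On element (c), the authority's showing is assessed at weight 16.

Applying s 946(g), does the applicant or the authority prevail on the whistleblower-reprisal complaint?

— Issue I —
Stage I.1 — burden on applicant; standard: clear and convincing evidence (weight exceeds 74).
    (a): 87 − 9 = 78 > 74 [met]
    (b): 80 − 1 = 79 > 74 [met]
  Stage I.1 is satisfied; the applicant continues to bear the burden.
Stage I.2 — burden on applicant; standard: the preponderance of the evidence (weight is at least 54).
    (c): 62 − 16 = 46 < 54 [not met]
  Not every element is met, so the applicant fails to carry Stage I.2.
The authority prevails on this issue.
— Issue II —
Stage II.1 — burden on applicant; standard: a more-likely-than-not showing (weight is at least 50).
    (d): 51 ≥ 50 [met]
    (e): 58 ≥ 50 [met]
  The applicant carries Stage II.1; the authority now bears the burden.
Stage II.2 — burden on authority; standard: a substantially-more-likely showing (weight exceeds 69).
    (f): 79 − 2 = 77 > 69 [met]
    (g): 82 − 2 = 80 > 69 [met]
  All elements met at the final stage.
Every stage carried; the authority prevails on this issue.
Per-issue: Issue I → authority; Issue II → authority. The applicant must prevail on at least one issue; overall, the authority prevails.

authority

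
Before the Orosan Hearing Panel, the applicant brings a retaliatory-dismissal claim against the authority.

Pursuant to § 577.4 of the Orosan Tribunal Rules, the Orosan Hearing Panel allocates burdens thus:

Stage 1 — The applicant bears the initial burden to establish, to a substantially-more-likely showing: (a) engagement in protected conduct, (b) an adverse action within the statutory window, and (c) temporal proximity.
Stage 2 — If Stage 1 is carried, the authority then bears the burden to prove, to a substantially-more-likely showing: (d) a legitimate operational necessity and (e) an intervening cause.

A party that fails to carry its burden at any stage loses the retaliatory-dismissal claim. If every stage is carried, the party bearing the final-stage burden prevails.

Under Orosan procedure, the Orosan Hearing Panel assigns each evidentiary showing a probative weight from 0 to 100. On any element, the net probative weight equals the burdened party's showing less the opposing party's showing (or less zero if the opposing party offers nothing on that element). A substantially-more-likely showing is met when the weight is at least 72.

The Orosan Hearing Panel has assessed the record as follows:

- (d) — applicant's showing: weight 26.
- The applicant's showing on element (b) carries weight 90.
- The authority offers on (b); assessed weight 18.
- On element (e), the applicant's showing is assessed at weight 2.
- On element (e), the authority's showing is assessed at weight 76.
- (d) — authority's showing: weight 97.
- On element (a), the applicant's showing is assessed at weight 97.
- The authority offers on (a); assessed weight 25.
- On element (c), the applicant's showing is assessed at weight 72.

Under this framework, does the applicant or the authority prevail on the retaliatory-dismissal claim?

applicant

At Stage 1 the applicant must meet a substantially-more-likely showing (weight is at least 72): on (a) the weight is 97 less the opposing 25 gives net 72, which does reach 72, so (a) meets the standard; on (b) the weight is 90 less the opposing 18 gives net 72, ≥ 72, so (b) meets the standard; on (c) the weight is 72, which does reach 72, so (c) meets the standard.
  Stage 1 carried; the burden shifts to the authority.
At Stage 2 the authority must meet a substantially-more-likely showing (weight is at least 72): on (d) the weight is 97 less the opposing 26 gives net 71, < 72, so (d) does not meet the standard; on (e) the weight is 76 less the opposing 2 gives net 74, ≥ 72, so (e) meets the standard.
  Stage 2 not carried; the authority fails its burden.
So the applicant prevails.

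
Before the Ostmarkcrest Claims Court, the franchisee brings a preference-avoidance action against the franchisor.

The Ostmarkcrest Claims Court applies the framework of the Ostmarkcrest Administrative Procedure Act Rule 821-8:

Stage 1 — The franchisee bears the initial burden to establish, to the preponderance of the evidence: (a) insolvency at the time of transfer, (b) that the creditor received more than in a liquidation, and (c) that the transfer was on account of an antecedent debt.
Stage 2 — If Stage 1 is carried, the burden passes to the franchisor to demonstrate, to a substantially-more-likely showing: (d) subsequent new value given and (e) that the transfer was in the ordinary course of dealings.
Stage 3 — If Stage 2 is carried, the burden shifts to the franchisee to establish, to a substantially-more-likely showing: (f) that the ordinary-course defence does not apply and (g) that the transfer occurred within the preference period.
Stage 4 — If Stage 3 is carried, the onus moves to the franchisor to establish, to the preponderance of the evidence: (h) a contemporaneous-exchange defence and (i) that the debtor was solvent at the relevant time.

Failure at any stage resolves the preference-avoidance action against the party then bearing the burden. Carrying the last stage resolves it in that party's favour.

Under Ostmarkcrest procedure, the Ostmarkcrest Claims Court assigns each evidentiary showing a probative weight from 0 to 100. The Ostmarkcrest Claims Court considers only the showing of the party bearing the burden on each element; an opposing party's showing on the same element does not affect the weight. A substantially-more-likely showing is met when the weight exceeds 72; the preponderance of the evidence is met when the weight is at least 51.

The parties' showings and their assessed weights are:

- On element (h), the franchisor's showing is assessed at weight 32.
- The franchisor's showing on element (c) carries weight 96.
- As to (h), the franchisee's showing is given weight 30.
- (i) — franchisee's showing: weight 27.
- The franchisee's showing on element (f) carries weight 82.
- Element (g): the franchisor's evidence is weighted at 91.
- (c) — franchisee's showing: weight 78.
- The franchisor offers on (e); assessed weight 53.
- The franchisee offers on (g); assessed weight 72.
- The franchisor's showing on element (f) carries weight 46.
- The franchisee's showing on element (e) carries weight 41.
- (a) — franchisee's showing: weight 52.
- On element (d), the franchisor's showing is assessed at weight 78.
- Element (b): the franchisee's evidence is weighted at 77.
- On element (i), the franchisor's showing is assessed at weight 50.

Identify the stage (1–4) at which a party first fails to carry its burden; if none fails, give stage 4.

At Stage 1 the franchisee must meet the preponderance of the evidence (weight is at least 51): on (a) the weight is 52, which does reach 51, so (a) meets the standard; on (b) the weight is 77, which does reach 51, so (b) meets the standard; on (c) the weight is 78 (the franchisor's 96 is given no effect), which does reach 51, so (c) meets the standard.
  The franchisee carries Stage 1; the franchisor now bears the burden.
At Stage 2 the franchisor must meet a substantially-more-likely showing (weight exceeds 72): on (d) the weight is 78, which does exceed 72, so (d) meets the standard; on (e) the weight is 53 (the franchisee's 41 is given no effect), ≤ 72, so (e) does not meet the standard.
  The franchisor does not carry Stage 2.
The franchisee prevails.

stage 2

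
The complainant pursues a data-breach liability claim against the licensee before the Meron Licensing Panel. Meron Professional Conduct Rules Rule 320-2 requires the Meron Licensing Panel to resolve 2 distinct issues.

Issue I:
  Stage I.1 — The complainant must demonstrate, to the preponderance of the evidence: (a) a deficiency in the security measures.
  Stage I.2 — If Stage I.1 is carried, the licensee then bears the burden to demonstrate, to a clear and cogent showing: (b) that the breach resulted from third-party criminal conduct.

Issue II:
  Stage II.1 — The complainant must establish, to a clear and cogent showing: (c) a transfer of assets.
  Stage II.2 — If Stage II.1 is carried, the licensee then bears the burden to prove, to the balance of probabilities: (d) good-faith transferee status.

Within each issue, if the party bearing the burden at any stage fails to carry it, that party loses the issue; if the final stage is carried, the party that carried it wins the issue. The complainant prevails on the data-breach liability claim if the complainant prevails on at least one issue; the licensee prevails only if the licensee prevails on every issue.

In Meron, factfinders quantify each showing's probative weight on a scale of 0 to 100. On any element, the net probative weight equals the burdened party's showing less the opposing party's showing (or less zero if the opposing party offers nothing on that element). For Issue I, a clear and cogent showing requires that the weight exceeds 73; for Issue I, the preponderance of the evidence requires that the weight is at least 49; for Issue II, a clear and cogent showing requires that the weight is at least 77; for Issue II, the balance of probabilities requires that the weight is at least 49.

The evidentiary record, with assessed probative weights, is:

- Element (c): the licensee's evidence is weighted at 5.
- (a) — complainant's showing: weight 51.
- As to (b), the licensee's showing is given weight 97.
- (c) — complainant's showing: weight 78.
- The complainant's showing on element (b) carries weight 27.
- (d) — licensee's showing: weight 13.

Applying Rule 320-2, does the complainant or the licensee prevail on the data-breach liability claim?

complainant

— Issue I —
Stage I.1 (complainant, the preponderance of the evidence, weight is at least 49): (a) 51 ≥ 49 — meets.
  Stage I.1 carried; the burden shifts to the licensee.
Stage I.2 (licensee, a clear and cogent showing, weight exceeds 73): (b) net 97−27=70 ≤ 73 — fails.
  Not every element is met, so the licensee fails to carry Stage I.2.
The complainant prevails on this issue.
— Issue II —
Stage II.1 (complainant, a clear and cogent showing, weight is at least 77): (c) net 78−5=73 < 77 — fails.
  Stage II.1 not carried; the complainant fails its burden.
So the licensee prevails on this issue.
Per-issue: Issue I → complainant; Issue II → licensee. The complainant must prevail on at least one issue; overall, the complainant prevails.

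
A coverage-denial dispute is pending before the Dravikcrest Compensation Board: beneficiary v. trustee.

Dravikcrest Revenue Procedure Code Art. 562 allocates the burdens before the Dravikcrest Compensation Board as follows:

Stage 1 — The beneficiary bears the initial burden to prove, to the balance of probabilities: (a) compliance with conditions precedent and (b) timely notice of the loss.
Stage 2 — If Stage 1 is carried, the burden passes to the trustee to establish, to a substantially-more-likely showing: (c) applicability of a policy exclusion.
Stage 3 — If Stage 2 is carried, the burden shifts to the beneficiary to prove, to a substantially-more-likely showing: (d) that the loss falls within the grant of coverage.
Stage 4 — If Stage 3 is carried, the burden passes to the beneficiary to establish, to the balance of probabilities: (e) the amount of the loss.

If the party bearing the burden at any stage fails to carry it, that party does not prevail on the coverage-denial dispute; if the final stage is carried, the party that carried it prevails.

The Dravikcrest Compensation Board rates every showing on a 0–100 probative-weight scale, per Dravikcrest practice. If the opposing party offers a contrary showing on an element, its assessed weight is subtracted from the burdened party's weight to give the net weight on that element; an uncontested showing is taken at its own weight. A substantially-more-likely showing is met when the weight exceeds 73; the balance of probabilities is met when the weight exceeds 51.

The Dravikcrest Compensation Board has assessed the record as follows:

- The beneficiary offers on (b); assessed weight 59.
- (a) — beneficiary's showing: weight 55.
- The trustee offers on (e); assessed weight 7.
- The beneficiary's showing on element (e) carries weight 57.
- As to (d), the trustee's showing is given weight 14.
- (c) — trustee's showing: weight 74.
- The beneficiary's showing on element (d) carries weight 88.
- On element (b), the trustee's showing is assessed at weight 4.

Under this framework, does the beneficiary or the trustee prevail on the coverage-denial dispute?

trustee

At Stage 1 the beneficiary must meet the balance of probabilities (weight exceeds 51): on (a) the weight is 55, > 51, so (a) meets the standard; on (b) the weight is 59 less the opposing 4 gives net 55, which does exceed 51, so (b) meets the standard.
  Stage 1 is satisfied; the onus moves to the trustee.
At Stage 2 the trustee must meet a substantially-more-likely showing (weight exceeds 73): on (c) the weight is 74, > 73, so (c) meets the standard.
  Stage 2 carried; the burden shifts to the beneficiary.
At Stage 3 the beneficiary must meet a substantially-more-likely showing (weight exceeds 73): on (d) the weight is 88 less the opposing 14 gives net 74, which does exceed 73, so (d) meets the standard.
  Stage 3 carried; the burden remains with the beneficiary.
At Stage 4 the beneficiary must meet the balance of probabilities (weight exceeds 51): on (e) the weight is 57 less the opposing 7 gives net 50, which does not exceed 51, so (e) does not meet the standard.
  Not every element is met, so the beneficiary fails to carry Stage 4.
The trustee prevails.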